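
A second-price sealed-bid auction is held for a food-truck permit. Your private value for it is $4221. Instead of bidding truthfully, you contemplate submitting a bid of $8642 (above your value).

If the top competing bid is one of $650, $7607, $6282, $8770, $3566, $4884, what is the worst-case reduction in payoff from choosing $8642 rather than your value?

$650: same outcome either way → loss $0.
$7607: truthful gives $0, deviation gives −$3386 → loss $3386.
$6282: truthful gives $0, deviation gives −$2061 → loss $2061.
$8770: same outcome either way → loss $0.
$3566: same outcome either way → loss $0.
$4884: truthful gives $0, deviation gives −$663 → loss $663.
Maximum loss: $3386.

$3386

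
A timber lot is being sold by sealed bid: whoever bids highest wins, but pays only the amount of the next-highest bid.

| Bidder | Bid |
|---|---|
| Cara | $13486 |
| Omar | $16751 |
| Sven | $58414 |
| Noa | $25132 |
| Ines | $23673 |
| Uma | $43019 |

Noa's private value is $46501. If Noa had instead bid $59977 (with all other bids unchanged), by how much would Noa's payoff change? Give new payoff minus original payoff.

−$11913

The highest bid among the other bidders is $58414; Noa's bid doesn't change that.
Original bid $25132: Noa is not highest (top rival bid is $58414); payoff $0.
Alternative bid $59977: Noa is highest, pays the top rival bid $58414; payoff $46501 − $58414 = −$11913.
Change in payoff = −$11913 − ($0) = −$11913.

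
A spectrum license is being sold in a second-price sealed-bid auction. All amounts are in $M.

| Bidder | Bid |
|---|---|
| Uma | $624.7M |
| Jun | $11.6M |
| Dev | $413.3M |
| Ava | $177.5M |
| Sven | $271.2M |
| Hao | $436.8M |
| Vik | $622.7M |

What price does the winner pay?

Highest bid: Uma at $624.7M, so Uma wins.
Second-highest bid: Vik at $622.7M — that is the price the winner pays.

$622.7M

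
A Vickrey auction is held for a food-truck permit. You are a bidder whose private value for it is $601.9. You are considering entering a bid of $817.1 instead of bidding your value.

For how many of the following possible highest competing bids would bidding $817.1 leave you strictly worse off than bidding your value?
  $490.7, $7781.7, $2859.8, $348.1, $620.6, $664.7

The deviation hurts exactly when the highest competing bid lies strictly between $601.9 and $817.1 — overbidding then wins at a price above your value.
$490.7: below both → same outcome either way.
$7781.7: above both → same outcome either way.
$2859.8: above both → same outcome either way.
$348.1: below both → same outcome either way.
$620.6: inside the interval → strictly worse (loss $18.7).
$664.7: inside the interval → strictly worse (loss $62.8).
Count: 2.

2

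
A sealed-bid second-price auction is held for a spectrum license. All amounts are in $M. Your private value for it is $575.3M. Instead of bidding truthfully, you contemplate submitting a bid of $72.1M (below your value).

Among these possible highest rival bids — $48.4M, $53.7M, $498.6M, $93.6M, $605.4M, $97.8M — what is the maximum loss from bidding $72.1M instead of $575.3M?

$481.7M

$48.4M: same outcome either way → loss $0M.
$53.7M: same outcome either way → loss $0M.
$498.6M: truthful gives $76.7M, deviation gives $0M → loss $76.7M.
$93.6M: truthful gives $481.7M, deviation gives $0M → loss $481.7M.
$605.4M: same outcome either way → loss $0M.
$97.8M: truthful gives $477.5M, deviation gives $0M → loss $477.5M.
Maximum loss: $481.7M.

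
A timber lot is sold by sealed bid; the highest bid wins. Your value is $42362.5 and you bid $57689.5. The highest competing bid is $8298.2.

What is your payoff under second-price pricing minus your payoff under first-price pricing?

You have the highest bid, so you win under either rule.
Second-price: pay $8298.2 → payoff $34064.3.
First-price: pay your own bid $57689.5 → payoff −$15327.
Difference = $34064.3 − (−$15327) = $49391.3.

$49391.3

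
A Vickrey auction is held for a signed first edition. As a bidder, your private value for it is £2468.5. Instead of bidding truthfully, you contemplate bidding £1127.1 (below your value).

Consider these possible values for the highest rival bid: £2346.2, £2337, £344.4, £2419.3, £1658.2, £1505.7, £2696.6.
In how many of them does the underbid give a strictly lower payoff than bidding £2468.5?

The deviation hurts exactly when the highest competing bid lies strictly between £1127.1 and £2468.5 — underbidding then forfeits a profitable win.
£2346.2: inside the interval → strictly worse (loss £122.3).
£2337: inside the interval → strictly worse (loss £131.5).
£344.4: below both → same outcome either way.
£2419.3: inside the interval → strictly worse (loss £49.2).
£1658.2: inside the interval → strictly worse (loss £810.3).
£1505.7: inside the interval → strictly worse (loss £962.8).
£2696.6: above both → same outcome either way.
Count: 5.

5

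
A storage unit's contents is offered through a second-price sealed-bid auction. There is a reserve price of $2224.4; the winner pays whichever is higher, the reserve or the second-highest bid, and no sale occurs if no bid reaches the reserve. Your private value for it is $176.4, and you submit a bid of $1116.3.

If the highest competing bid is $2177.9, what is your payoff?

$0

Your bid $1116.3 is below the highest competing bid $2177.9, so you lose. Payoff $0.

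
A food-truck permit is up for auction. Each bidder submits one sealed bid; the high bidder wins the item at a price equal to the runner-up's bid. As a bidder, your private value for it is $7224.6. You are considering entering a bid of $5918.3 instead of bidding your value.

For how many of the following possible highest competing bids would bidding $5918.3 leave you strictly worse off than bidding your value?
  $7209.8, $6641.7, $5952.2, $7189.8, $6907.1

5

The deviation hurts exactly when the highest competing bid lies strictly between $5918.3 and $7224.6 — underbidding then forfeits a profitable win.
$7209.8: inside the interval → strictly worse (loss $14.8).
$6641.7: inside the interval → strictly worse (loss $582.9).
$5952.2: inside the interval → strictly worse (loss $1272.4).
$7189.8: inside the interval → strictly worse (loss $34.8).
$6907.1: inside the interval → strictly worse (loss $317.5).
Count: 5.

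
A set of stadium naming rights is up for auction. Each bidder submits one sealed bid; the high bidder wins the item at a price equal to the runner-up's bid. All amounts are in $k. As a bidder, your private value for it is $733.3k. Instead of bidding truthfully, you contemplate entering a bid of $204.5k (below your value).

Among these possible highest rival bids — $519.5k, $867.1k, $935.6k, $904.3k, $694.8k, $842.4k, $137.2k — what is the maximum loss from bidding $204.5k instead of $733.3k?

$519.5k: truthful gives $213.8k, deviation gives $0k → loss $213.8k.
$867.1k: same outcome either way → loss $0k.
$935.6k: same outcome either way → loss $0k.
$904.3k: same outcome either way → loss $0k.
$694.8k: truthful gives $38.5k, deviation gives $0k → loss $38.5k.
$842.4k: same outcome either way → loss $0k.
$137.2k: same outcome either way → loss $0k.
Maximum loss: $213.8k.

$213.8k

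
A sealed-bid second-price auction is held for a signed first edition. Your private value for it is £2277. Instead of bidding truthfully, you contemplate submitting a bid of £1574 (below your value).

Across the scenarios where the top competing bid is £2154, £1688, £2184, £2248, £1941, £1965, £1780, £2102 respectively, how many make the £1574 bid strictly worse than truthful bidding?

The deviation hurts exactly when the highest competing bid lies strictly between £1574 and £2277 — underbidding then forfeits a profitable win.
£2154: inside the interval → strictly worse (loss £123).
£1688: inside the interval → strictly worse (loss £589).
£2184: inside the interval → strictly worse (loss £93).
£2248: inside the interval → strictly worse (loss £29).
£1941: inside the interval → strictly worse (loss £336).
£1965: inside the interval → strictly worse (loss £312).
£1780: inside the interval → strictly worse (loss £497).
£2102: inside the interval → strictly worse (loss £175).
Count: 8.

8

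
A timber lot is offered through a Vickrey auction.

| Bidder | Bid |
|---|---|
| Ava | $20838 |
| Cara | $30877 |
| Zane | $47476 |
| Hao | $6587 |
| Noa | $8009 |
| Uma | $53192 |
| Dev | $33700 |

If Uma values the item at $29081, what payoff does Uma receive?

−$18395

Highest bid: Uma at $53192, so Uma wins.
Second-highest bid: Zane at $47476 — that is the price the winner pays.
Uma's payoff = value − price = $29081 − $47476 = −$18395.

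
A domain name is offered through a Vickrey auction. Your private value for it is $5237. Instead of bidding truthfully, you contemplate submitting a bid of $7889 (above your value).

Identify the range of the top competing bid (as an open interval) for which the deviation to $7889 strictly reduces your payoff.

($5237, $7889)

If the competing bid is below $5237, both bids win at the same price — no difference.
If it is above $7889, both bids lose — no difference.
If it lies strictly between $5237 and $7889, bidding your value loses (payoff 0) while bidding $7889 wins at a price above your value (payoff negative).
So the deviation strictly hurts on the open interval ($5237, $7889).
In a second-price auction your bid sets only whether you win, not what you pay, so bidding your true value is weakly dominant.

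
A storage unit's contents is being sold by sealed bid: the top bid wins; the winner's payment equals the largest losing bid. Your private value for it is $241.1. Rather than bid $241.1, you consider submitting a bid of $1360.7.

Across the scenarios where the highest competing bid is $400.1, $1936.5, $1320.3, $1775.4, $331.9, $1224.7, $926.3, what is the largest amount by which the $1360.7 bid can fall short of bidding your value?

$1079.2

$400.1: truthful gives $0, deviation gives −$159 → loss $159.
$1936.5: same outcome either way → loss $0.
$1320.3: truthful gives $0, deviation gives −$1079.2 → loss $1079.2.
$1775.4: same outcome either way → loss $0.
$331.9: truthful gives $0, deviation gives −$90.8 → loss $90.8.
$1224.7: truthful gives $0, deviation gives −$983.6 → loss $983.6.
$926.3: truthful gives $0, deviation gives −$685.2 → loss $685.2.
Maximum loss: $1079.2.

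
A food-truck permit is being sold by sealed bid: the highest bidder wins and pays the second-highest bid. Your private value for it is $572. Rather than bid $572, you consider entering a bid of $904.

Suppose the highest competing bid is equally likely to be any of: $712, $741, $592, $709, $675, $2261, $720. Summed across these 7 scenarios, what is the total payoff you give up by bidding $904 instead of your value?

The deviation costs you only when the competing bid falls strictly between $572 and $904; elsewhere both bids give the same outcome.
$712: truthful payoff $0, deviation payoff −$140 → loss $140.
$741: truthful payoff $0, deviation payoff −$169 → loss $169.
$592: truthful payoff $0, deviation payoff −$20 → loss $20.
$709: truthful payoff $0, deviation payoff −$137 → loss $137.
$675: truthful payoff $0, deviation payoff −$103 → loss $103.
$2261: outcomes coincide → loss $0.
$720: truthful payoff $0, deviation payoff −$148 → loss $148.
Total loss = $140 + $169 + $20 + $137 + $103 + $148 = $717.

$717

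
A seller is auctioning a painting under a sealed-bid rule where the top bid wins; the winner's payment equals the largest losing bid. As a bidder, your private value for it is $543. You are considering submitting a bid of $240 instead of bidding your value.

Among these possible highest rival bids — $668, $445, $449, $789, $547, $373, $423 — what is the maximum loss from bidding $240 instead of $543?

$170

$668: same outcome either way → loss $0.
$445: truthful gives $98, deviation gives $0 → loss $98.
$449: truthful gives $94, deviation gives $0 → loss $94.
$789: same outcome either way → loss $0.
$547: same outcome either way → loss $0.
$373: truthful gives $170, deviation gives $0 → loss $170.
$423: truthful gives $120, deviation gives $0 → loss $120.
Maximum loss: $170.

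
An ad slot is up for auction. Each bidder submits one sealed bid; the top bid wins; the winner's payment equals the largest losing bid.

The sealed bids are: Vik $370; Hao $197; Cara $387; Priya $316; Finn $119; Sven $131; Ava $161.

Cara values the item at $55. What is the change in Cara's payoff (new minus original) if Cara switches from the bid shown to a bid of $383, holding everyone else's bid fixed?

$0

The highest bid among the other bidders is $370; Cara's bid doesn't change that.
Original bid $387: Cara is highest, pays the top rival bid $370; payoff $55 − $370 = −$315.
Alternative bid $383: Cara is highest, pays the top rival bid $370; payoff $55 − $370 = −$315.
Change in payoff = −$315 − (−$315) = $0.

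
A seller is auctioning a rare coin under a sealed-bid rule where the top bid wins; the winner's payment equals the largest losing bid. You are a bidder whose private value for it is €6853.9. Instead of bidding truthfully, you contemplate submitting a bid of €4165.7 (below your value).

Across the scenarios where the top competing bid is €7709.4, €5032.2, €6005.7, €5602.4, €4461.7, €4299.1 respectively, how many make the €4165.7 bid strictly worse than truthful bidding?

The deviation hurts exactly when the highest competing bid lies strictly between €4165.7 and €6853.9 — underbidding then forfeits a profitable win.
€7709.4: above both → same outcome either way.
€5032.2: inside the interval → strictly worse (loss €1821.7).
€6005.7: inside the interval → strictly worse (loss €848.2).
€5602.4: inside the interval → strictly worse (loss €1251.5).
€4461.7: inside the interval → strictly worse (loss €2392.2).
€4299.1: inside the interval → strictly worse (loss €2554.8).
Count: 5.

5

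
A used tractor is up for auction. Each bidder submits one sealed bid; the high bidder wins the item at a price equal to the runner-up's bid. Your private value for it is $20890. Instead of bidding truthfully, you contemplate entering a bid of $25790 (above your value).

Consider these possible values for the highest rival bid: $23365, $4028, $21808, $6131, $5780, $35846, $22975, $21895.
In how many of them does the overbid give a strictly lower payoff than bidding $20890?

4

The deviation hurts exactly when the highest competing bid lies strictly between $20890 and $25790 — overbidding then wins at a price above your value.
$23365: inside the interval → strictly worse (loss $2475).
$4028: below both → same outcome either way.
$21808: inside the interval → strictly worse (loss $918).
$6131: below both → same outcome either way.
$5780: below both → same outcome either way.
$35846: above both → same outcome either way.
$22975: inside the interval → strictly worse (loss $2085).
$21895: inside the interval → strictly worse (loss $1005).
Count: 4.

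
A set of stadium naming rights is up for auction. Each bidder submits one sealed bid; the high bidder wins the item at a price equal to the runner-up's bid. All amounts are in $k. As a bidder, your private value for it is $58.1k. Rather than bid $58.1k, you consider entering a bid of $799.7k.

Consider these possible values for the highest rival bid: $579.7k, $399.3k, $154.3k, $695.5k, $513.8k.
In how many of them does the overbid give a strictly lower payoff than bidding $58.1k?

The deviation hurts exactly when the highest competing bid lies strictly between $58.1k and $799.7k — overbidding then wins at a price above your value.
$579.7k: inside the interval → strictly worse (loss $521.6k).
$399.3k: inside the interval → strictly worse (loss $341.2k).
$154.3k: inside the interval → strictly worse (loss $96.2k).
$695.5k: inside the interval → strictly worse (loss $637.4k).
$513.8k: inside the interval → strictly worse (loss $455.7k).
Count: 5.

5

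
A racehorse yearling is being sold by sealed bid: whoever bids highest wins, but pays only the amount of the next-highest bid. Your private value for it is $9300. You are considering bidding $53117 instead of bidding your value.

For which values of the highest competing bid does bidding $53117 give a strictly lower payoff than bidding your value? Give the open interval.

If the competing bid is below $9300, both bids win at the same price — no difference.
If it is above $53117, both bids lose — no difference.
If it lies strictly between $9300 and $53117, bidding your value loses (payoff 0) while bidding $53117 wins at a price above your value (payoff negative).
So the deviation strictly hurts on the open interval ($9300, $53117).
Truthful bidding weakly dominates here: raising your bid can only win items priced above your value, and lowering it can only forfeit items priced below.

($9300, $53117)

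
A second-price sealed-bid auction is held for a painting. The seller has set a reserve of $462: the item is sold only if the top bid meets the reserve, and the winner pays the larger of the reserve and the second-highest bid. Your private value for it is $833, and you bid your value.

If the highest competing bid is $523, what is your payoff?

$310

Your bid $833 is the highest and exceeds the reserve.
Price = max(second-highest bid, reserve) = max($523, $462) = $523.
Payoff = $833 − $523 = $310.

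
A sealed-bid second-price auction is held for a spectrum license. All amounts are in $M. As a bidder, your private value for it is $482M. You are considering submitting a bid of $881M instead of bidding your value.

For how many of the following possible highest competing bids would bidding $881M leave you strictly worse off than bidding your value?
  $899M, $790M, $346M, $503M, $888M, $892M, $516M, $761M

4

The deviation hurts exactly when the highest competing bid lies strictly between $482M and $881M — overbidding then wins at a price above your value.
$899M: above both → same outcome either way.
$790M: inside the interval → strictly worse (loss $308M).
$346M: below both → same outcome either way.
$503M: inside the interval → strictly worse (loss $21M).
$888M: above both → same outcome either way.
$892M: above both → same outcome either way.
$516M: inside the interval → strictly worse (loss $34M).
$761M: inside the interval → strictly worse (loss $279M).
Count: 4.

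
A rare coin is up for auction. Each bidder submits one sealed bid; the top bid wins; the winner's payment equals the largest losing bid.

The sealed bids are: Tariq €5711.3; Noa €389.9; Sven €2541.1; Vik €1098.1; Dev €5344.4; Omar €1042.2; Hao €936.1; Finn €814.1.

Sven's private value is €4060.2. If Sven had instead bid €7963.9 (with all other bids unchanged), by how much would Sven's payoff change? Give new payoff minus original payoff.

The highest bid among the other bidders is €5711.3; Sven's bid doesn't change that.
Original bid €2541.1: Sven is not highest (top rival bid is €5711.3); payoff €0.
Alternative bid €7963.9: Sven is highest, pays the top rival bid €5711.3; payoff €4060.2 − €5711.3 = −€1651.1.
Change in payoff = −€1651.1 − (€0) = −€1651.1.

−€1651.1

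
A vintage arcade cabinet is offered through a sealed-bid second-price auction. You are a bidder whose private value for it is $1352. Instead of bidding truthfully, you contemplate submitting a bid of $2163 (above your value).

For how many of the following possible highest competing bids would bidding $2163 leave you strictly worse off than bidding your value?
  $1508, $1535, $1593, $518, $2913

3

The deviation hurts exactly when the highest competing bid lies strictly between $1352 and $2163 — overbidding then wins at a price above your value.
$1508: inside the interval → strictly worse (loss $156).
$1535: inside the interval → strictly worse (loss $183).
$1593: inside the interval → strictly worse (loss $241).
$518: below both → same outcome either way.
$2913: above both → same outcome either way.
Count: 3.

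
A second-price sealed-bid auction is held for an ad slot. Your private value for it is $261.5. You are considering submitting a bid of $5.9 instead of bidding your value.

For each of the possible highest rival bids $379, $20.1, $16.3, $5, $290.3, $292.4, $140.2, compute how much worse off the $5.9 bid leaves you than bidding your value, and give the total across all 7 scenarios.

$607.9

The deviation costs you only when the competing bid falls strictly between $5.9 and $261.5; elsewhere both bids give the same outcome.
$379: outcomes coincide → loss $0.
$20.1: truthful payoff $241.4, deviation payoff $0 → loss $241.4.
$16.3: truthful payoff $245.2, deviation payoff $0 → loss $245.2.
$5: outcomes coincide → loss $0.
$290.3: outcomes coincide → loss $0.
$292.4: outcomes coincide → loss $0.
$140.2: truthful payoff $121.3, deviation payoff $0 → loss $121.3.
Total loss = $241.4 + $245.2 + $121.3 = $607.9.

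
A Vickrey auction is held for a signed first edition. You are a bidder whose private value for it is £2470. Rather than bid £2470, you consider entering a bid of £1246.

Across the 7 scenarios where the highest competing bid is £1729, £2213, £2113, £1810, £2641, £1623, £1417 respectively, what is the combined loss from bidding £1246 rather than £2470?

£3915

The deviation costs you only when the competing bid falls strictly between £1246 and £2470; elsewhere both bids give the same outcome.
£1729: truthful payoff £741, deviation payoff £0 → loss £741.
£2213: truthful payoff £257, deviation payoff £0 → loss £257.
£2113: truthful payoff £357, deviation payoff £0 → loss £357.
£1810: truthful payoff £660, deviation payoff £0 → loss £660.
£2641: outcomes coincide → loss £0.
£1623: truthful payoff £847, deviation payoff £0 → loss £847.
£1417: truthful payoff £1053, deviation payoff £0 → loss £1053.
Total loss = £741 + £257 + £357 + £660 + £847 + £1053 = £3915.
Because the price is fixed by the runner-up's bid, deviating from your value can only change a good outcome into a bad one — never the reverse.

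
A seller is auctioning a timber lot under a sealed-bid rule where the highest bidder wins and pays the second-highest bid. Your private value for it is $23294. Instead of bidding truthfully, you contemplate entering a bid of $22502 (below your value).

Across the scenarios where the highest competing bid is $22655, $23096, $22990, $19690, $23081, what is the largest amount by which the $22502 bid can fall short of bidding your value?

$22655: truthful gives $639, deviation gives $0 → loss $639.
$23096: truthful gives $198, deviation gives $0 → loss $198.
$22990: truthful gives $304, deviation gives $0 → loss $304.
$19690: same outcome either way → loss $0.
$23081: truthful gives $213, deviation gives $0 → loss $213.
Maximum loss: $639.

$639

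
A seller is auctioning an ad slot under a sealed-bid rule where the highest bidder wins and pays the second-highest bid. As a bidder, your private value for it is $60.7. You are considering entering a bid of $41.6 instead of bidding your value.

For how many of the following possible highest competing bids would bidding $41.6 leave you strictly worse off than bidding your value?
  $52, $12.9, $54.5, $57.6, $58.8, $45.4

5

The deviation hurts exactly when the highest competing bid lies strictly between $41.6 and $60.7 — underbidding then forfeits a profitable win.
$52: inside the interval → strictly worse (loss $8.7).
$12.9: below both → same outcome either way.
$54.5: inside the interval → strictly worse (loss $6.2).
$57.6: inside the interval → strictly worse (loss $3.1).
$58.8: inside the interval → strictly worse (loss $1.9).
$45.4: inside the interval → strictly worse (loss $15.3).
Count: 5.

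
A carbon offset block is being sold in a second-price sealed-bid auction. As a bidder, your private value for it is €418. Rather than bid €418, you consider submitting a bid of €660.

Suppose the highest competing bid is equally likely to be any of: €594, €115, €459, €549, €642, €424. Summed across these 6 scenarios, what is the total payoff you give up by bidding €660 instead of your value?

The deviation costs you only when the competing bid falls strictly between €418 and €660; elsewhere both bids give the same outcome.
€594: truthful payoff €0, deviation payoff −€176 → loss €176.
€115: outcomes coincide → loss €0.
€459: truthful payoff €0, deviation payoff −€41 → loss €41.
€549: truthful payoff €0, deviation payoff −€131 → loss €131.
€642: truthful payoff €0, deviation payoff −€224 → loss €224.
€424: truthful payoff €0, deviation payoff −€6 → loss €6.
Total loss = €176 + €41 + €131 + €224 + €6 = €578.
Because the price is fixed by the runner-up's bid, deviating from your value can only change a good outcome into a bad one — never the reverse.

€578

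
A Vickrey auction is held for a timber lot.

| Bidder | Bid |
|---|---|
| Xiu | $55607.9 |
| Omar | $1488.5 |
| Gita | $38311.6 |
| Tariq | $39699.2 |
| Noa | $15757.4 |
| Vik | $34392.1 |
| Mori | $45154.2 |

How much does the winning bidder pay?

Highest bid: Xiu at $55607.9, so Xiu wins.
Second-highest bid: Mori at $45154.2 — that is the price the winner pays.

$45154.2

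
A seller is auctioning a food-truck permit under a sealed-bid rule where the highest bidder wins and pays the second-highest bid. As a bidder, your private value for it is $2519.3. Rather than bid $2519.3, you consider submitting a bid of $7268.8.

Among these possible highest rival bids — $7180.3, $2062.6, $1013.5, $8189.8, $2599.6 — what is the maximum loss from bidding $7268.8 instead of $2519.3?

$4661

$7180.3: truthful gives $0, deviation gives −$4661 → loss $4661.
$2062.6: same outcome either way → loss $0.
$1013.5: same outcome either way → loss $0.
$8189.8: same outcome either way → loss $0.
$2599.6: truthful gives $0, deviation gives −$80.3 → loss $80.3.
Maximum loss: $4661.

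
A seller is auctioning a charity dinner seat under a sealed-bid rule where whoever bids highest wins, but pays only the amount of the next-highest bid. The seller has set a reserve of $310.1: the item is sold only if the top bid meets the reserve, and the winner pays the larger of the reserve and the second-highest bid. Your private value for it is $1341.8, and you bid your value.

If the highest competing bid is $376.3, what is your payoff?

$965.5

Your bid $1341.8 is the highest and exceeds the reserve.
Price = max(second-highest bid, reserve) = max($376.3, $310.1) = $376.3.
Payoff = $1341.8 − $376.3 = $965.5.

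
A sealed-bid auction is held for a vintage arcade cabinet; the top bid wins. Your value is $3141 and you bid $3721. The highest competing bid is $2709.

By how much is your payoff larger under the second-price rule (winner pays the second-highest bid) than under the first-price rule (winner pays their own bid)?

You have the highest bid, so you win under either rule.
Second-price: pay $2709 → payoff $432.
First-price: pay your own bid $3721 → payoff −$580.
Difference = $432 − (−$580) = $1012.

$1012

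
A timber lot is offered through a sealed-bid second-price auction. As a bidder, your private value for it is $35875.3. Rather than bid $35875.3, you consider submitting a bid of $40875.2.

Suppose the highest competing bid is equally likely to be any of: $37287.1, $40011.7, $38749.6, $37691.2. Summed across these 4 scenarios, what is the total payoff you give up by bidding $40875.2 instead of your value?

$10238.4

The deviation costs you only when the competing bid falls strictly between $35875.3 and $40875.2; elsewhere both bids give the same outcome.
$37287.1: truthful payoff $0, deviation payoff −$1411.8 → loss $1411.8.
$40011.7: truthful payoff $0, deviation payoff −$4136.4 → loss $4136.4.
$38749.6: truthful payoff $0, deviation payoff −$2874.3 → loss $2874.3.
$37691.2: truthful payoff $0, deviation payoff −$1815.9 → loss $1815.9.
Total loss = $1411.8 + $4136.4 + $2874.3 + $1815.9 = $10238.4.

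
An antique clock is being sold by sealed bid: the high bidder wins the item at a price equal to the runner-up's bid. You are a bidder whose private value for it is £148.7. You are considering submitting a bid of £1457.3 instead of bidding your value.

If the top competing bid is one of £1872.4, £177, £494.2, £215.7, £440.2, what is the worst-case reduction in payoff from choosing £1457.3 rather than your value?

£345.5

£1872.4: same outcome either way → loss £0.
£177: truthful gives £0, deviation gives −£28.3 → loss £28.3.
£494.2: truthful gives £0, deviation gives −£345.5 → loss £345.5.
£215.7: truthful gives £0, deviation gives −£67 → loss £67.
£440.2: truthful gives £0, deviation gives −£291.5 → loss £291.5.
Maximum loss: £345.5.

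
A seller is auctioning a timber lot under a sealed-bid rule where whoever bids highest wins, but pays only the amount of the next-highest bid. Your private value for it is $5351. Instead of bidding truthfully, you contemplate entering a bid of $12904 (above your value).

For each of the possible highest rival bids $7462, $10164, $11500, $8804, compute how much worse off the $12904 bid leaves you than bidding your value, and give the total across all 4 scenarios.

The deviation costs you only when the competing bid falls strictly between $5351 and $12904; elsewhere both bids give the same outcome.
$7462: truthful payoff $0, deviation payoff −$2111 → loss $2111.
$10164: truthful payoff $0, deviation payoff −$4813 → loss $4813.
$11500: truthful payoff $0, deviation payoff −$6149 → loss $6149.
$8804: truthful payoff $0, deviation payoff −$3453 → loss $3453.
Total loss = $2111 + $4813 + $6149 + $3453 = $16526.

$16526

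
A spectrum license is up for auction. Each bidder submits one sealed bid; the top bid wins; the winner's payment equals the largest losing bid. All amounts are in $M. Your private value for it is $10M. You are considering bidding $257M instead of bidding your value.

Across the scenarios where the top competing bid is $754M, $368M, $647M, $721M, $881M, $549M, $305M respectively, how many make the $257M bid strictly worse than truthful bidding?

The deviation hurts exactly when the highest competing bid lies strictly between $10M and $257M — overbidding then wins at a price above your value.
$754M: above both → same outcome either way.
$368M: above both → same outcome either way.
$647M: above both → same outcome either way.
$721M: above both → same outcome either way.
$881M: above both → same outcome either way.
$549M: above both → same outcome either way.
$305M: above both → same outcome either way.
Count: 0.

0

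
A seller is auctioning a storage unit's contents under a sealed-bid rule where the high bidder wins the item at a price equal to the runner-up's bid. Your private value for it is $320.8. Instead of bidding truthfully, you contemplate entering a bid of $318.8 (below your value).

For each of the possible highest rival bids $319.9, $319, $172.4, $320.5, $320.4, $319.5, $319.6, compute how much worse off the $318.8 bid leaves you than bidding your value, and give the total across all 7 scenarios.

$5.9

The deviation costs you only when the competing bid falls strictly between $318.8 and $320.8; elsewhere both bids give the same outcome.
$319.9: truthful payoff $0.9, deviation payoff $0 → loss $0.9.
$319: truthful payoff $1.8, deviation payoff $0 → loss $1.8.
$172.4: outcomes coincide → loss $0.
$320.5: truthful payoff $0.3, deviation payoff $0 → loss $0.3.
$320.4: truthful payoff $0.4, deviation payoff $0 → loss $0.4.
$319.5: truthful payoff $1.3, deviation payoff $0 → loss $1.3.
$319.6: truthful payoff $1.2, deviation payoff $0 → loss $1.2.
Total loss = $0.9 + $1.8 + $0.3 + $0.4 + $1.3 + $1.2 = $5.9.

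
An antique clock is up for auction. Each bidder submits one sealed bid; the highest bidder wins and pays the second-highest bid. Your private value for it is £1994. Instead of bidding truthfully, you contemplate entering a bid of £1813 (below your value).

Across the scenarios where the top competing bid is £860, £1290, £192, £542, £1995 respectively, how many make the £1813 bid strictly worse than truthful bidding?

0

The deviation hurts exactly when the highest competing bid lies strictly between £1813 and £1994 — underbidding then forfeits a profitable win.
£860: below both → same outcome either way.
£1290: below both → same outcome either way.
£192: below both → same outcome either way.
£542: below both → same outcome either way.
£1995: above both → same outcome either way.
Count: 0.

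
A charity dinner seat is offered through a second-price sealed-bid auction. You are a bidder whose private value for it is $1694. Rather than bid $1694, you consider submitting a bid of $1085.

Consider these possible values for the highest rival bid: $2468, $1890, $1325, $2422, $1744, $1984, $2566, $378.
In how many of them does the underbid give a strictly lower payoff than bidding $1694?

The deviation hurts exactly when the highest competing bid lies strictly between $1085 and $1694 — underbidding then forfeits a profitable win.
$2468: above both → same outcome either way.
$1890: above both → same outcome either way.
$1325: inside the interval → strictly worse (loss $369).
$2422: above both → same outcome either way.
$1744: above both → same outcome either way.
$1984: above both → same outcome either way.
$2566: above both → same outcome either way.
$378: below both → same outcome either way.
Count: 1.

1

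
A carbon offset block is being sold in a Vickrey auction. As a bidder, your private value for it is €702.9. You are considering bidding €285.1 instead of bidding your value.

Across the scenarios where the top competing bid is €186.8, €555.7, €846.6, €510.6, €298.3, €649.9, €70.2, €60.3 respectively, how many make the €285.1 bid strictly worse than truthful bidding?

4

The deviation hurts exactly when the highest competing bid lies strictly between €285.1 and €702.9 — underbidding then forfeits a profitable win.
€186.8: below both → same outcome either way.
€555.7: inside the interval → strictly worse (loss €147.2).
€846.6: above both → same outcome either way.
€510.6: inside the interval → strictly worse (loss €192.3).
€298.3: inside the interval → strictly worse (loss €404.6).
€649.9: inside the interval → strictly worse (loss €53).
€70.2: below both → same outcome either way.
€60.3: below both → same outcome either way.
Count: 4.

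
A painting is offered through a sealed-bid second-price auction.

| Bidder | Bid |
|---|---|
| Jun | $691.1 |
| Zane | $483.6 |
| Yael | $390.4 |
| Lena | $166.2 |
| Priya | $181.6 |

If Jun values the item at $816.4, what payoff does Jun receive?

Highest bid: Jun at $691.1, so Jun wins.
Second-highest bid: Zane at $483.6 — that is the price the winner pays.
Jun's payoff = value − price = $816.4 − $483.6 = $332.8.

$332.8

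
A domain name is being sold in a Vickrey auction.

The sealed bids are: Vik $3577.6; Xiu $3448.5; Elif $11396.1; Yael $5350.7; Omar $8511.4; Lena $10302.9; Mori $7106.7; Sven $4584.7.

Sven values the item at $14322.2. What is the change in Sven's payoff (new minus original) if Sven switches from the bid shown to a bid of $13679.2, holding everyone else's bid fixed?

$2926.1

The highest bid among the other bidders is $11396.1; Sven's bid doesn't change that.
Original bid $4584.7: Sven is not highest (top rival bid is $11396.1); payoff $0.
Alternative bid $13679.2: Sven is highest, pays the top rival bid $11396.1; payoff $14322.2 − $11396.1 = $2926.1.
Change in payoff = $2926.1 − ($0) = $2926.1.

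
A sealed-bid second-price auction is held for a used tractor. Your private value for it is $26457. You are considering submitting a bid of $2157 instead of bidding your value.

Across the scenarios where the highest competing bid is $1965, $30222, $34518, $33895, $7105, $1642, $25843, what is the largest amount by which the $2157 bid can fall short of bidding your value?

$1965: same outcome either way → loss $0.
$30222: same outcome either way → loss $0.
$34518: same outcome either way → loss $0.
$33895: same outcome either way → loss $0.
$7105: truthful gives $19352, deviation gives $0 → loss $19352.
$1642: same outcome either way → loss $0.
$25843: truthful gives $614, deviation gives $0 → loss $614.
Maximum loss: $19352.

$19352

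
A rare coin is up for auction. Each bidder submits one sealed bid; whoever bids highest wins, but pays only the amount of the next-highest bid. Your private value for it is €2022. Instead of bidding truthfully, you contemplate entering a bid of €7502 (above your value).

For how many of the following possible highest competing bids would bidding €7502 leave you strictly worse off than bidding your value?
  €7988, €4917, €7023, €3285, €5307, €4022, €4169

6

The deviation hurts exactly when the highest competing bid lies strictly between €2022 and €7502 — overbidding then wins at a price above your value.
€7988: above both → same outcome either way.
€4917: inside the interval → strictly worse (loss €2895).
€7023: inside the interval → strictly worse (loss €5001).
€3285: inside the interval → strictly worse (loss €1263).
€5307: inside the interval → strictly worse (loss €3285).
€4022: inside the interval → strictly worse (loss €2000).
€4169: inside the interval → strictly worse (loss €2147).
Count: 6.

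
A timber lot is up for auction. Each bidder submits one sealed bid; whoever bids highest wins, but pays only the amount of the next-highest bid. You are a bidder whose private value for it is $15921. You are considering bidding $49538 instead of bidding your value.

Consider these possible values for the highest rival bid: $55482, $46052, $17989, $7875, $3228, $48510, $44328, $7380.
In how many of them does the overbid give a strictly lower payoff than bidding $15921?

The deviation hurts exactly when the highest competing bid lies strictly between $15921 and $49538 — overbidding then wins at a price above your value.
$55482: above both → same outcome either way.
$46052: inside the interval → strictly worse (loss $30131).
$17989: inside the interval → strictly worse (loss $2068).
$7875: below both → same outcome either way.
$3228: below both → same outcome either way.
$48510: inside the interval → strictly worse (loss $32589).
$44328: inside the interval → strictly worse (loss $28407).
$7380: below both → same outcome either way.
Count: 4.

4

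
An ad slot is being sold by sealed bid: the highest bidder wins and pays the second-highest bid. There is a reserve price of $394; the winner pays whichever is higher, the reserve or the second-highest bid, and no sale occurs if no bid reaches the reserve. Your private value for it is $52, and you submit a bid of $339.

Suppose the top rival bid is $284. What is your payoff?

Your bid $339 is the highest bid but falls below the reserve $394, so the item goes unsold. Payoff $0.

$0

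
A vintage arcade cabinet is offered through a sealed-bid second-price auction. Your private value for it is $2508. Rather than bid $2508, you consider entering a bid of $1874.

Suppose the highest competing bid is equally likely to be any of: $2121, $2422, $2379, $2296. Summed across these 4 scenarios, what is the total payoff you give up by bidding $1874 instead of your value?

$814

The deviation costs you only when the competing bid falls strictly between $1874 and $2508; elsewhere both bids give the same outcome.
$2121: truthful payoff $387, deviation payoff $0 → loss $387.
$2422: truthful payoff $86, deviation payoff $0 → loss $86.
$2379: truthful payoff $129, deviation payoff $0 → loss $129.
$2296: truthful payoff $212, deviation payoff $0 → loss $212.
Total loss = $387 + $86 + $129 + $212 = $814.
Truthful bidding weakly dominates here: raising your bid can only win items priced above your value, and lowering it can only forfeit items priced below.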